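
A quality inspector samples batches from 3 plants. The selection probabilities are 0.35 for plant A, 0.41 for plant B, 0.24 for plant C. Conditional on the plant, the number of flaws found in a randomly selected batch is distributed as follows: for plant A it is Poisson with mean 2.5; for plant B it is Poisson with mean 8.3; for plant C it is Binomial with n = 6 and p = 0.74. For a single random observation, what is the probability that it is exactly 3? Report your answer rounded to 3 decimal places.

0.119

Conditional on each plant, P(X = 3): A: 0.213763; B: 0.0236831; C: 0.142444.
By total probability, P(X = 3) = 0.35·0.213763 + 0.41·0.0236831 + 0.24·0.142444 = 0.118714.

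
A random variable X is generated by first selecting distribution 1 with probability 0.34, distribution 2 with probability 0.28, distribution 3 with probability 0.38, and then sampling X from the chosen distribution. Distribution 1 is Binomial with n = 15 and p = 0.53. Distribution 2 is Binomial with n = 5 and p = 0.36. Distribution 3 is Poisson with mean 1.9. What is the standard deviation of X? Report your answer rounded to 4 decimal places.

3.2628

Per component, 1: μ=7.95, E[X²]=66.939; 2: μ=1.8, E[X²]=4.392; 3: μ=1.9, E[X²]=5.51.
E[X] = 0.34·7.95 + 0.28·1.8 + 0.38·1.9 = 3.929.
E[X²] = 0.34·66.939 + 0.28·4.392 + 0.38·5.51 = 26.0828.
Var(X) = E[X²] − (E[X])² = 26.0828 − 15.437 = 10.6458.
SD(X) = √10.6458 = 3.26279.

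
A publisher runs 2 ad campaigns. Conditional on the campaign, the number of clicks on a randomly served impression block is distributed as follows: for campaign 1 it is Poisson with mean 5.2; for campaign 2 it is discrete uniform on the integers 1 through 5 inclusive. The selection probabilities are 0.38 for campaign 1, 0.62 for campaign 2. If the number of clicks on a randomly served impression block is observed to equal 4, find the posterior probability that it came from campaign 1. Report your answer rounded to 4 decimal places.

0.3399

Likelihoods P(X=4 | ·): 1: 0.168063; 2: 0.2.
Posterior ∝ prior × likelihood. Numerator for 1: 0.38·0.168063 = 0.0638638.
Normalizing constant: 0.38·0.168063 + 0.62·0.2 = 0.187864.
P(1 | observation) = 0.0638638 / 0.187864 = 0.339947.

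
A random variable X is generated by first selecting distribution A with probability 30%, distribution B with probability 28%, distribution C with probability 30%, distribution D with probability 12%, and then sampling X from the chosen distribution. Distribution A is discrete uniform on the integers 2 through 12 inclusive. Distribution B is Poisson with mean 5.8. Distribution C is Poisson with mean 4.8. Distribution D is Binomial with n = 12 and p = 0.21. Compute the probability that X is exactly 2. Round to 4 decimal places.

0.1030

Conditional on each component, P(X = 2): A: 0.0909091; B: 0.0509235; C: 0.0948067; D: 0.275584.
By total probability, P(X = 2) = 0.3·0.0909091 + 0.28·0.0509235 + 0.3·0.0948067 + 0.12·0.275584 = 0.103043.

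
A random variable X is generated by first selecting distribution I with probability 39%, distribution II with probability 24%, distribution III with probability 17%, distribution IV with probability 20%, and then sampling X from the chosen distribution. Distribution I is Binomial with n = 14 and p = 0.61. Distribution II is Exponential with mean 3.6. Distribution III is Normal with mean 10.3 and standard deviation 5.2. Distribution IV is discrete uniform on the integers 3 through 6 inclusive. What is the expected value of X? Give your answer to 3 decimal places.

6.846

Component means — I: 8.54; II: 3.6; III: 10.3; IV: 4.5.
E[X] = 0.39·8.54 + 0.24·3.6 + 0.17·10.3 + 0.2·4.5 = 6.8456.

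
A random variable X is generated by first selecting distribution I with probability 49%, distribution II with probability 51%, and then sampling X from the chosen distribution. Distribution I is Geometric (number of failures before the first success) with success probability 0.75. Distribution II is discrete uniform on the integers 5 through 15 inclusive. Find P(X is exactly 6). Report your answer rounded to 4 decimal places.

Conditional on each component, P(X = 6): I: 0.000183105; II: 0.0909091.
By total probability, P(X = 6) = 0.49·0.000183105 + 0.51·0.0909091 = 0.0464534.

0.0465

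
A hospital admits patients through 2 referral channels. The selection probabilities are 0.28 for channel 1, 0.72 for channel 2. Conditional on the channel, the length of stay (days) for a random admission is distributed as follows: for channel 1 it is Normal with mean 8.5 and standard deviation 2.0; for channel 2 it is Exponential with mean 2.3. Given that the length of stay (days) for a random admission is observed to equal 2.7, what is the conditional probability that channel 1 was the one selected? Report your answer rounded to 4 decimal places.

Likelihoods f(2.7 | ·): 1: 0.00297627; 2: 0.134415.
Posterior ∝ prior × likelihood. Numerator for 1: 0.28·0.00297627 = 0.000833355.
Normalizing constant: 0.28·0.00297627 + 0.72·0.134415 = 0.0976123.
P(1 | observation) = 0.000833355 / 0.0976123 = 0.0085374.

0.0085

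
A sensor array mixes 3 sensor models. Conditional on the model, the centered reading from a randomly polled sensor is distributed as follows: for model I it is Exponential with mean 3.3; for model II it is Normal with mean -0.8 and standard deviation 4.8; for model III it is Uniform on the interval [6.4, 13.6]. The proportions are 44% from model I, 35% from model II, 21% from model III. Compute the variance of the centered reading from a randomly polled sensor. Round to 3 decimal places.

Per component, I: μ=3.3, E[X²]=21.78; II: μ=-0.8, E[X²]=23.68; III: μ=10, E[X²]=104.32.
E[X] = 0.44·3.3 + 0.35·-0.8 + 0.21·10 = 3.272.
E[X²] = 0.44·21.78 + 0.35·23.68 + 0.21·104.32 = 39.7784.
Var(X) = E[X²] − (E[X])² = 39.7784 − 10.706 = 29.0724.

29.072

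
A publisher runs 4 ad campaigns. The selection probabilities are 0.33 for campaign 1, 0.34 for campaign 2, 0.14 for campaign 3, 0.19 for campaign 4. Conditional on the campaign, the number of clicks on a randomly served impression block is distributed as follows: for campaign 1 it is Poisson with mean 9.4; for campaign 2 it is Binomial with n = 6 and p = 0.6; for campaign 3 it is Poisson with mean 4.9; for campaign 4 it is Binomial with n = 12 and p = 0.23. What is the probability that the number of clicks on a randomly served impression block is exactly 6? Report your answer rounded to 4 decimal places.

0.0675

Conditional on each campaign, P(X = 6): 1: 0.0792623; 2: 0.046656; 3: 0.143153; 4: 0.0285091.
By total probability, P(X = 6) = 0.33·0.0792623 + 0.34·0.046656 + 0.14·0.143153 + 0.19·0.0285091 = 0.0674778.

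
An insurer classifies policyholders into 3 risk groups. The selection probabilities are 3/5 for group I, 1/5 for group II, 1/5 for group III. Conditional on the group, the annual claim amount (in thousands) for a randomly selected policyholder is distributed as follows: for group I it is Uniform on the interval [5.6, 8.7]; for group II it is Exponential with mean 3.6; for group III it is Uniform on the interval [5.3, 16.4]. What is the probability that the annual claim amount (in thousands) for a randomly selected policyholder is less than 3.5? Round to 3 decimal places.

Conditional on each group, P(X < 3.5): I: 0; II: 0.621758; III: 0.
By total probability, P(X < 3.5) = 0.6·0 + 0.2·0.621758 + 0.2·0 = 0.124352.

0.124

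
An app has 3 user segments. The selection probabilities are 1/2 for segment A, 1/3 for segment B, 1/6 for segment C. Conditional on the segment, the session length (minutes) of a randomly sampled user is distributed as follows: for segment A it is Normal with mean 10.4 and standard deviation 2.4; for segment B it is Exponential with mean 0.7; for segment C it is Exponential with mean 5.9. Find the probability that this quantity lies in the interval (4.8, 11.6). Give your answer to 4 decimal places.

0.3917

Conditional on each segment, P(4.8 < X < 11.6): A: 0.681647; B: 0.00105185; C: 0.303276.
By total probability, P(4.8 < X < 11.6) = 0.5·0.681647 + 0.333333·0.00105185 + 0.166667·0.303276 = 0.39172.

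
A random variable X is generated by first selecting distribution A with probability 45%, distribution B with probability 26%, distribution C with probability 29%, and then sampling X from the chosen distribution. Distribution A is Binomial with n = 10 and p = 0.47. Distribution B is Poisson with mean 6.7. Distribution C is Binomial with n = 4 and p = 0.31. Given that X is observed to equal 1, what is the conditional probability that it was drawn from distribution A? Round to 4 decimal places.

0.0548

Likelihoods P(X=1 | ·): A: 0.0155089; B: 0.00824711; C: 0.407351.
Posterior ∝ prior × likelihood. Numerator for A: 0.45·0.0155089 = 0.006979.
Normalizing constant: 0.45·0.0155089 + 0.26·0.00824711 + 0.29·0.407351 = 0.127255.
P(A | observation) = 0.006979 / 0.127255 = 0.0548426.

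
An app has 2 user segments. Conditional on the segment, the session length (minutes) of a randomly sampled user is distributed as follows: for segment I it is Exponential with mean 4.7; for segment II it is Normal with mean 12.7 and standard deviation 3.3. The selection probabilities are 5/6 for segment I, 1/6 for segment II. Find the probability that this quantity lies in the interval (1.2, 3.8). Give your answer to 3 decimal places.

0.275

Conditional on each segment, P(1.2 < X < 3.8): I: 0.329148; II: 0.00325247.
By total probability, P(1.2 < X < 3.8) = 0.833333·0.329148 + 0.166667·0.00325247 = 0.274832.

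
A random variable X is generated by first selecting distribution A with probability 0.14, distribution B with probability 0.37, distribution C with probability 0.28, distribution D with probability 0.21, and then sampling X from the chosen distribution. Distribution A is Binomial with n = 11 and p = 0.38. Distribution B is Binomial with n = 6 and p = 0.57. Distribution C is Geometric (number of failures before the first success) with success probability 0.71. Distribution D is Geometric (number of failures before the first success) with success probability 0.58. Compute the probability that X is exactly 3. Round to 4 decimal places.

Conditional on each component, P(X = 3): A: 0.197683; B: 0.294483; C: 0.0173162; D: 0.042971.
By total probability, P(X = 3) = 0.14·0.197683 + 0.37·0.294483 + 0.28·0.0173162 + 0.21·0.042971 = 0.150507.

0.1505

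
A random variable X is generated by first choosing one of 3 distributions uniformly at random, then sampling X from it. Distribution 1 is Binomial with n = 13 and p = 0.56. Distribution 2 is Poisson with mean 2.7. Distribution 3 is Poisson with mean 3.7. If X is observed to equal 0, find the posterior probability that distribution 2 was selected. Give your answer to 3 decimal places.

0.731

Likelihoods P(X=0 | ·): 1: 2.31678e-05; 2: 0.0672055; 3: 0.0247235.
Posterior ∝ prior × likelihood. Numerator for 2: 0.333333·0.0672055 = 0.0224018.
Normalizing constant: 0.333333·2.31678e-05 + 0.333333·0.0672055 + 0.333333·0.0247235 = 0.0306507.
P(2 | observation) = 0.0224018 / 0.0306507 = 0.730874.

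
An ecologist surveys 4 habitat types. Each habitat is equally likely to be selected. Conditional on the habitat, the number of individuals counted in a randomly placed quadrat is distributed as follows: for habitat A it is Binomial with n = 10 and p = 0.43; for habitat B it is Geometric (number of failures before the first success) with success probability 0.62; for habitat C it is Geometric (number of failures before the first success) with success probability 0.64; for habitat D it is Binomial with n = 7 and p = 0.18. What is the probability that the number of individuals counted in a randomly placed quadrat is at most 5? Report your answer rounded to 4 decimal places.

Conditional on each habitat, P(X ≤ 5): A: 0.779294; B: 0.996989; C: 0.997823; D: 0.999799.
By total probability, P(X ≤ 5) = 0.25·0.779294 + 0.25·0.996989 + 0.25·0.997823 + 0.25·0.999799 = 0.943476.

0.9435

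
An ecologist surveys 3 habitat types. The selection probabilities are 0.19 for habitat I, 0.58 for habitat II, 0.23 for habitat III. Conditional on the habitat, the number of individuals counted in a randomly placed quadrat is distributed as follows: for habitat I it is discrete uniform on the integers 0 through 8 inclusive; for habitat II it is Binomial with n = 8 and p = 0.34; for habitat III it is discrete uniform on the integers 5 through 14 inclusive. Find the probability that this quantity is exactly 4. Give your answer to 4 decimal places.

0.1241

Conditional on each habitat, P(X = 4): I: 0.111111; II: 0.177496; III: 0.
By total probability, P(X = 4) = 0.19·0.111111 + 0.58·0.177496 + 0.23·0 = 0.124059.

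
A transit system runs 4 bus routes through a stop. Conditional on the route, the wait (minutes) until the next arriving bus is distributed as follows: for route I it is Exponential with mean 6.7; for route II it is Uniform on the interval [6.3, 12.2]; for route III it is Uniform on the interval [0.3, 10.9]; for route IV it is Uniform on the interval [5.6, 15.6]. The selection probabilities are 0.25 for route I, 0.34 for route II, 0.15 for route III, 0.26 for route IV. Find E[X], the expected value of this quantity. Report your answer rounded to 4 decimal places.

Component means — I: 6.7; II: 9.25; III: 5.6; IV: 10.6.
E[X] = 0.25·6.7 + 0.34·9.25 + 0.15·5.6 + 0.26·10.6 = 8.416.

8.4160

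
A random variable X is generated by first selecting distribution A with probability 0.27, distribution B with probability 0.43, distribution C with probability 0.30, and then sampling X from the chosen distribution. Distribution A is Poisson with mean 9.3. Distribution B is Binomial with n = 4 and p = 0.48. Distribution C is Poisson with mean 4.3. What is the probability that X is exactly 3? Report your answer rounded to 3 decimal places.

0.156

Conditional on each component, P(X = 3): A: 0.0122563; B: 0.230031; C: 0.179799.
By total probability, P(X = 3) = 0.27·0.0122563 + 0.43·0.230031 + 0.3·0.179799 = 0.156162.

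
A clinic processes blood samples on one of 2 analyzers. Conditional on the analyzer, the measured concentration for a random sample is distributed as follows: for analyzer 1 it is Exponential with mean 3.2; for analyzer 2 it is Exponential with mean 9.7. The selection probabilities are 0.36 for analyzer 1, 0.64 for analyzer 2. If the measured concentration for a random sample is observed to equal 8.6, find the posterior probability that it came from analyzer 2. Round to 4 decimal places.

Likelihoods f(8.6 | ·): 1: 0.0212659; 2: 0.0424799.
Posterior ∝ prior × likelihood. Numerator for 2: 0.64·0.0424799 = 0.0271871.
Normalizing constant: 0.36·0.0212659 + 0.64·0.0424799 = 0.0348429.
P(2 | observation) = 0.0271871 / 0.0348429 = 0.780279.

0.7803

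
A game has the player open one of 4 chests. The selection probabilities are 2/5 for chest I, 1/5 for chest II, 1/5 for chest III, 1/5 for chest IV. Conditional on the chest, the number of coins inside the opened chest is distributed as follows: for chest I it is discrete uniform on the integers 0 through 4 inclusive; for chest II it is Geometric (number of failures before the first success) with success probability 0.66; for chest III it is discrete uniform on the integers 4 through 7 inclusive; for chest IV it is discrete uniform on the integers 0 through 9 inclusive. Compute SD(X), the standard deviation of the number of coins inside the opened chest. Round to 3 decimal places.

2.486

Per component, I: μ=2, E[X²]=6; II: μ=0.515152, E[X²]=1.04591; III: μ=5.5, E[X²]=31.5; IV: μ=4.5, E[X²]=28.5.
E[X] = 0.4·2 + 0.2·0.515152 + 0.2·5.5 + 0.2·4.5 = 2.90303.
E[X²] = 0.4·6 + 0.2·1.04591 + 0.2·31.5 + 0.2·28.5 = 14.6092.
Var(X) = E[X²] − (E[X])² = 14.6092 − 8.42758 = 6.1816.
SD(X) = √6.1816 = 2.48628.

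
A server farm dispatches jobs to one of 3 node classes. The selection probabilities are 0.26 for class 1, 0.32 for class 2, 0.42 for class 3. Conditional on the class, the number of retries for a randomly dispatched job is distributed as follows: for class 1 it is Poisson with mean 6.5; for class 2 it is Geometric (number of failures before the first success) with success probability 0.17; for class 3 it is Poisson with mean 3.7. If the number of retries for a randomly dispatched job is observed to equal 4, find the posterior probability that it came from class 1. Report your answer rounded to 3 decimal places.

Likelihoods P(X=4 | ·): 1: 0.111822; 2: 0.0806791; 3: 0.193066.
Posterior ∝ prior × likelihood. Numerator for 1: 0.26·0.111822 = 0.0290738.
Normalizing constant: 0.26·0.111822 + 0.32·0.0806791 + 0.42·0.193066 = 0.135979.
P(1 | observation) = 0.0290738 / 0.135979 = 0.213811.

0.214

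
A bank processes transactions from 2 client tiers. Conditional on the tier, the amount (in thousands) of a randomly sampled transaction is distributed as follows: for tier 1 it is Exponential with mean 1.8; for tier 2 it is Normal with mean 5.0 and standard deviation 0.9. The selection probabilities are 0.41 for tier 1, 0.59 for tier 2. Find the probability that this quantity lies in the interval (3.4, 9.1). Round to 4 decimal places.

0.6271

Conditional on each tier, P(3.4 < X < 9.1): 1: 0.144866; 2: 0.962277.
By total probability, P(3.4 < X < 9.1) = 0.41·0.144866 + 0.59·0.962277 = 0.627139.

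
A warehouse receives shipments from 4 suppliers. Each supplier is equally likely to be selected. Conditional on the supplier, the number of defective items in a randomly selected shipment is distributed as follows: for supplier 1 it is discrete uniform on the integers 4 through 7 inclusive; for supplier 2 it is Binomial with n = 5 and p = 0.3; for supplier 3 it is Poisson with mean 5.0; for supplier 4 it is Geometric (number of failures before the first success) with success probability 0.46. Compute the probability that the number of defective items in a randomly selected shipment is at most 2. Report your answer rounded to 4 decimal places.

0.4510

Conditional on each supplier, P(X ≤ 2): 1: 0; 2: 0.83692; 3: 0.124652; 4: 0.842536.
By total probability, P(X ≤ 2) = 0.25·0 + 0.25·0.83692 + 0.25·0.124652 + 0.25·0.842536 = 0.451027.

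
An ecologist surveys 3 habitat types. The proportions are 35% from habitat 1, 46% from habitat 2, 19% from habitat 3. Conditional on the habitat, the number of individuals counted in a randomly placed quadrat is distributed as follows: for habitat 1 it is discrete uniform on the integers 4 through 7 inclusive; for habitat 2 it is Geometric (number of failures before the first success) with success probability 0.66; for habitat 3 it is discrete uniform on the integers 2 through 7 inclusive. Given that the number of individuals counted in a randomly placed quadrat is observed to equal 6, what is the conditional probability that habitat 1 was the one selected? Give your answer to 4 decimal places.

Likelihoods P(X=6 | ·): 1: 0.25; 2: 0.00101957; 3: 0.166667.
Posterior ∝ prior × likelihood. Numerator for 1: 0.35·0.25 = 0.0875.
Normalizing constant: 0.35·0.25 + 0.46·0.00101957 + 0.19·0.166667 = 0.119636.
P(1 | observation) = 0.0875 / 0.119636 = 0.731387.

0.7314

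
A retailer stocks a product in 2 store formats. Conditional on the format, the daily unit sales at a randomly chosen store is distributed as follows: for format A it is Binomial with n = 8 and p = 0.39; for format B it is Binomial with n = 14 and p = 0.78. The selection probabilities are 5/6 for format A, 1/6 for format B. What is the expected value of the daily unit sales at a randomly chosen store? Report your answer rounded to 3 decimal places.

Component means — A: 3.12; B: 10.92.
E[X] = 0.833333·3.12 + 0.166667·10.92 = 4.42.

4.420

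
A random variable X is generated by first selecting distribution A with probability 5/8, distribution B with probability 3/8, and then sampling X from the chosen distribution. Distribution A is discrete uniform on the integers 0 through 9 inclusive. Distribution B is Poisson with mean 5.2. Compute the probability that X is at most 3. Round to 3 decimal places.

Conditional on each component, P(X ≤ 3): A: 0.4; B: 0.238065.
By total probability, P(X ≤ 3) = 0.625·0.4 + 0.375·0.238065 = 0.339275.

0.339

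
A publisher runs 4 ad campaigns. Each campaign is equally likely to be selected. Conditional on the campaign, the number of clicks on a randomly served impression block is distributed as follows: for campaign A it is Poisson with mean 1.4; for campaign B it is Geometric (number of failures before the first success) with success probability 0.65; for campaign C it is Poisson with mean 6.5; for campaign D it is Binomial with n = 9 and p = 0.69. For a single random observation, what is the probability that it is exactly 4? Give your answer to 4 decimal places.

0.0607

Conditional on each campaign, P(X = 4): A: 0.039472; B: 0.00975406; C: 0.111822; D: 0.0817665.
By total probability, P(X = 4) = 0.25·0.039472 + 0.25·0.00975406 + 0.25·0.111822 + 0.25·0.0817665 = 0.0607037.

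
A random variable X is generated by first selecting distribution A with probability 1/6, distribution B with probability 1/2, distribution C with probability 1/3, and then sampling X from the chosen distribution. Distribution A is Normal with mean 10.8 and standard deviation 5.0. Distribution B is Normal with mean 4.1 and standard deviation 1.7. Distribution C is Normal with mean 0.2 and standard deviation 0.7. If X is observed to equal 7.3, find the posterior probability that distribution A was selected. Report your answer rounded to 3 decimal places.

0.343

Likelihoods f(7.3 | ·): A: 0.0624508; B: 0.0399074; C: 2.60757e-23.
Posterior ∝ prior × likelihood. Numerator for A: 0.166667·0.0624508 = 0.0104085.
Normalizing constant: 0.166667·0.0624508 + 0.5·0.0399074 + 0.333333·2.60757e-23 = 0.0303622.
P(A | observation) = 0.0104085 / 0.0303622 = 0.34281.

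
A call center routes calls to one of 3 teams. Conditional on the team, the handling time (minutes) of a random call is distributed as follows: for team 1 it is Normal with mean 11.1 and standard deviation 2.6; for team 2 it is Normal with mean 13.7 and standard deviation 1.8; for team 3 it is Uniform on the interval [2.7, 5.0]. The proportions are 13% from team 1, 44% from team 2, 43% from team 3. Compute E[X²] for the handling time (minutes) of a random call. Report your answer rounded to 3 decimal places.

107.469

For each component E[X²] = Var + (mean)², giving 1: 129.97; 2: 190.93; 3: 15.2633.
Overall E[X²] = 0.13·129.97 + 0.44·190.93 + 0.43·15.2633 = 107.469.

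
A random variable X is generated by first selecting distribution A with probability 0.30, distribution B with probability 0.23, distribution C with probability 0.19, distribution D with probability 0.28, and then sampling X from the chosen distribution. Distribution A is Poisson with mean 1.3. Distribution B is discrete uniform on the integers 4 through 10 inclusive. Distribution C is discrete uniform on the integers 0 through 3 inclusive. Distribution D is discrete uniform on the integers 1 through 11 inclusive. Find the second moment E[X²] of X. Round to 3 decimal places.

26.632

For each component E[X²] = Var + (mean)², giving A: 2.99; B: 53; C: 3.5; D: 46.
Overall E[X²] = 0.3·2.99 + 0.23·53 + 0.19·3.5 + 0.28·46 = 26.632.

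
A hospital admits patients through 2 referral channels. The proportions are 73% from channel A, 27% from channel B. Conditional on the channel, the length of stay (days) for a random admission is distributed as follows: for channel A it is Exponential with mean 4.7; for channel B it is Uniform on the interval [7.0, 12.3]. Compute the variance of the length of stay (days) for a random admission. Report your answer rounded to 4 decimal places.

21.5872

Per component, A: μ=4.7, E[X²]=44.18; B: μ=9.65, E[X²]=95.4633.
E[X] = 0.73·4.7 + 0.27·9.65 = 6.0365.
E[X²] = 0.73·44.18 + 0.27·95.4633 = 58.0265.
Var(X) = E[X²] − (E[X])² = 58.0265 − 36.4393 = 21.5872.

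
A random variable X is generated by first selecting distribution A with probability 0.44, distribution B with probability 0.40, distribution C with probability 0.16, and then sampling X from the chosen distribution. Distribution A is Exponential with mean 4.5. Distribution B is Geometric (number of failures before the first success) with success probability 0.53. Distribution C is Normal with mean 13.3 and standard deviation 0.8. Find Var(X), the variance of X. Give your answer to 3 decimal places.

27.293

Per component, A: μ=4.5, E[X²]=40.5; B: μ=0.886792, E[X²]=2.45959; C: μ=13.3, E[X²]=177.53.
E[X] = 0.44·4.5 + 0.4·0.886792 + 0.16·13.3 = 4.46272.
E[X²] = 0.44·40.5 + 0.4·2.45959 + 0.16·177.53 = 47.2086.
Var(X) = E[X²] − (E[X])² = 47.2086 − 19.9158 = 27.2928.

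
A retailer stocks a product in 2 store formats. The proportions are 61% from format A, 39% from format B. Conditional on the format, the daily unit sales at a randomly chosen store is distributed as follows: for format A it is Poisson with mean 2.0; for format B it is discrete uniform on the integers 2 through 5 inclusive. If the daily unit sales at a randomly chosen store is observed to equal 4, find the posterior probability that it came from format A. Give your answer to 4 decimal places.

Likelihoods P(X=4 | ·): A: 0.0902235; B: 0.25.
Posterior ∝ prior × likelihood. Numerator for A: 0.61·0.0902235 = 0.0550363.
Normalizing constant: 0.61·0.0902235 + 0.39·0.25 = 0.152536.
P(A | observation) = 0.0550363 / 0.152536 = 0.360808.

0.3608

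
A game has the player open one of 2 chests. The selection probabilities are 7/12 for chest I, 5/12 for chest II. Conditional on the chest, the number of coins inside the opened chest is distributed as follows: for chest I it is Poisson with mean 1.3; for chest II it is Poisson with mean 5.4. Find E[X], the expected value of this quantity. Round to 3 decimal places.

3.008

Component means — I: 1.3; II: 5.4.
E[X] = 0.583333·1.3 + 0.416667·5.4 = 3.00833.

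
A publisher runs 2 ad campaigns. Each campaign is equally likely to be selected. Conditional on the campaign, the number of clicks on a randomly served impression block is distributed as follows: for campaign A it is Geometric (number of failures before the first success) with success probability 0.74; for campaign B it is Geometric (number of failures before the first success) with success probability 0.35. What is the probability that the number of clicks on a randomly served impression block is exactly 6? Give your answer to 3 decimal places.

0.013

Conditional on each campaign, P(X = 6): A: 0.000228598; B: 0.0263966.
By total probability, P(X = 6) = 0.5·0.000228598 + 0.5·0.0263966 = 0.0133126.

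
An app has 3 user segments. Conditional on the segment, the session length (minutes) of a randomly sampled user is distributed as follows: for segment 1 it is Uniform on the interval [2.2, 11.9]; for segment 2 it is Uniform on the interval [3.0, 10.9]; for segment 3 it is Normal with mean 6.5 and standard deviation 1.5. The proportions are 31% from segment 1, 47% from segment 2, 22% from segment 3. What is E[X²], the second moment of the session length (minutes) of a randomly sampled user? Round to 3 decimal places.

52.775

For each component E[X²] = Var + (mean)², giving 1: 57.5433; 2: 53.5033; 3: 44.5.
Overall E[X²] = 0.31·57.5433 + 0.47·53.5033 + 0.22·44.5 = 52.775.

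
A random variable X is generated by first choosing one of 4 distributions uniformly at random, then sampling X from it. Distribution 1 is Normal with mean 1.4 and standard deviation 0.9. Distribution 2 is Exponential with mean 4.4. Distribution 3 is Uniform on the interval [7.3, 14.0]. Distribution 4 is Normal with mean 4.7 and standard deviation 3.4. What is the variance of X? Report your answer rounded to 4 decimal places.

20.1182

Per component, 1: μ=1.4, E[X²]=2.77; 2: μ=4.4, E[X²]=38.72; 3: μ=10.65, E[X²]=117.163; 4: μ=4.7, E[X²]=33.65.
E[X] = 0.25·1.4 + 0.25·4.4 + 0.25·10.65 + 0.25·4.7 = 5.2875.
E[X²] = 0.25·2.77 + 0.25·38.72 + 0.25·117.163 + 0.25·33.65 = 48.0758.
Var(X) = E[X²] − (E[X])² = 48.0758 − 27.9577 = 20.1182.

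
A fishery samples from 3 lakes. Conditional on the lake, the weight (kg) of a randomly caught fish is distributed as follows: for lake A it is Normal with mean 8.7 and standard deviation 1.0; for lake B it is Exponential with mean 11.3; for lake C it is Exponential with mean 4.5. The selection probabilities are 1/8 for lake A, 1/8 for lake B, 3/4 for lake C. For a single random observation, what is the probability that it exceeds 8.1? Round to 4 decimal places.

0.2757

Conditional on each lake, P(X > 8.1): A: 0.725747; B: 0.488305; C: 0.165299.
By total probability, P(X > 8.1) = 0.125·0.725747 + 0.125·0.488305 + 0.75·0.165299 = 0.275731.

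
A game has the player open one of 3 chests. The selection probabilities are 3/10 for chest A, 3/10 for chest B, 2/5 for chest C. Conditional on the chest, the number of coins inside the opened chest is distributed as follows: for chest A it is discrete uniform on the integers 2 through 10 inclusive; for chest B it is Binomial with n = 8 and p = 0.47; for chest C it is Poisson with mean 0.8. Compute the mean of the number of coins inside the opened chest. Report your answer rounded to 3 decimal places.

Component means — A: 6; B: 3.76; C: 0.8.
E[X] = 0.3·6 + 0.3·3.76 + 0.4·0.8 = 3.248.

3.248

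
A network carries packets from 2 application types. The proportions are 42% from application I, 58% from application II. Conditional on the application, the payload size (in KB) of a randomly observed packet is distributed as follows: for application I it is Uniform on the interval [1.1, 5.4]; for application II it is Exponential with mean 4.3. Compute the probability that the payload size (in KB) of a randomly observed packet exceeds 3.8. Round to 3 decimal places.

0.396

Conditional on each application, P(X > 3.8): I: 0.372093; II: 0.413242.
By total probability, P(X > 3.8) = 0.42·0.372093 + 0.58·0.413242 = 0.39596.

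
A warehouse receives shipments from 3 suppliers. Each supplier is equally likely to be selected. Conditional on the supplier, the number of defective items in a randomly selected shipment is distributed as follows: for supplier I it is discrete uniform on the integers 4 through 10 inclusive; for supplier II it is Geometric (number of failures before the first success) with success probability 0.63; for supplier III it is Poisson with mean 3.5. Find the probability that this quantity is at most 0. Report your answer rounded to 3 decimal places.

0.220

Conditional on each supplier, P(X ≤ 0): I: 0; II: 0.63; III: 0.0301974.
By total probability, P(X ≤ 0) = 0.333333·0 + 0.333333·0.63 + 0.333333·0.0301974 = 0.220066.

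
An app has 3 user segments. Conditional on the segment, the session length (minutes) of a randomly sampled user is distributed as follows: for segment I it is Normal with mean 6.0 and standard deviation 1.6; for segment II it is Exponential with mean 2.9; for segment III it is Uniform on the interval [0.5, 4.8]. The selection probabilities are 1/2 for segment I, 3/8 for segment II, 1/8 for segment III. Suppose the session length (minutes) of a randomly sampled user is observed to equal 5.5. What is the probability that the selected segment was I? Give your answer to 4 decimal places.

0.8595

Likelihoods f(5.5 | ·): I: 0.237457; II: 0.0517535; III: 0.
Posterior ∝ prior × likelihood. Numerator for I: 0.5·0.237457 = 0.118728.
Normalizing constant: 0.5·0.237457 + 0.375·0.0517535 + 0.125·0 = 0.138136.
P(I | observation) = 0.118728 / 0.138136 = 0.859504.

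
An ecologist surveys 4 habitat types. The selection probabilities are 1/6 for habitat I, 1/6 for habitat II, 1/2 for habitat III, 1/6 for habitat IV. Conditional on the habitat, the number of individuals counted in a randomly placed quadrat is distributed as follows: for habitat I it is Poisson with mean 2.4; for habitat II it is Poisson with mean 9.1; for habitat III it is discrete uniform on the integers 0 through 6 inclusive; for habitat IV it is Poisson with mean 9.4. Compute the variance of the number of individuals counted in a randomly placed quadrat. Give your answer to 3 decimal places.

Per component, I: μ=2.4, E[X²]=8.16; II: μ=9.1, E[X²]=91.91; III: μ=3, E[X²]=13; IV: μ=9.4, E[X²]=97.76.
E[X] = 0.166667·2.4 + 0.166667·9.1 + 0.5·3 + 0.166667·9.4 = 4.98333.
E[X²] = 0.166667·8.16 + 0.166667·91.91 + 0.5·13 + 0.166667·97.76 = 39.4717.
Var(X) = E[X²] − (E[X])² = 39.4717 − 24.8336 = 14.6381.

14.638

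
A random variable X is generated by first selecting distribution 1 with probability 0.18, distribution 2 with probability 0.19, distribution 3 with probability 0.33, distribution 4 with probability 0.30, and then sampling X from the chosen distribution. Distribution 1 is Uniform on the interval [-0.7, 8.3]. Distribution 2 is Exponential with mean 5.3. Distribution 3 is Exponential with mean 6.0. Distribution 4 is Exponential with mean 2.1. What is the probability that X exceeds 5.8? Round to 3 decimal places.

Conditional on each component, P(X > 5.8): 1: 0.277778; 2: 0.334761; 3: 0.380349; 4: 0.0631713.
By total probability, P(X > 5.8) = 0.18·0.277778 + 0.19·0.334761 + 0.33·0.380349 + 0.3·0.0631713 = 0.258071.

0.258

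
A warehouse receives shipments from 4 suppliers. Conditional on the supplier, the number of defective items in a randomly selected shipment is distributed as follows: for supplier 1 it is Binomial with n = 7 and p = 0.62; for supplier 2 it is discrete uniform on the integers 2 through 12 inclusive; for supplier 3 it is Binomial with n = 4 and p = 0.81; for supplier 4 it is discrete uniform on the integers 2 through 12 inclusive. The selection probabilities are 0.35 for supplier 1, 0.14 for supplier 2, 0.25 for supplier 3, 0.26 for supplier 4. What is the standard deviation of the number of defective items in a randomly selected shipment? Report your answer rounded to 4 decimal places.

Per component, 1: μ=4.34, E[X²]=20.4848; 2: μ=7, E[X²]=59; 3: μ=3.24, E[X²]=11.1132; 4: μ=7, E[X²]=59.
E[X] = 0.35·4.34 + 0.14·7 + 0.25·3.24 + 0.26·7 = 5.129.
E[X²] = 0.35·20.4848 + 0.14·59 + 0.25·11.1132 + 0.26·59 = 33.548.
Var(X) = E[X²] − (E[X])² = 33.548 − 26.3066 = 7.24134.
SD(X) = √7.24134 = 2.69097.

2.6910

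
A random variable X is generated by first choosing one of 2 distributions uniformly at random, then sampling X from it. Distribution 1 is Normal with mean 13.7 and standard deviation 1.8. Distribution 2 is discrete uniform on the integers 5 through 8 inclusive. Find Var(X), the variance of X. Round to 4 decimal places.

Per component, 1: μ=13.7, E[X²]=190.93; 2: μ=6.5, E[X²]=43.5.
E[X] = 0.5·13.7 + 0.5·6.5 = 10.1.
E[X²] = 0.5·190.93 + 0.5·43.5 = 117.215.
Var(X) = E[X²] − (E[X])² = 117.215 − 102.01 = 15.205.

15.2050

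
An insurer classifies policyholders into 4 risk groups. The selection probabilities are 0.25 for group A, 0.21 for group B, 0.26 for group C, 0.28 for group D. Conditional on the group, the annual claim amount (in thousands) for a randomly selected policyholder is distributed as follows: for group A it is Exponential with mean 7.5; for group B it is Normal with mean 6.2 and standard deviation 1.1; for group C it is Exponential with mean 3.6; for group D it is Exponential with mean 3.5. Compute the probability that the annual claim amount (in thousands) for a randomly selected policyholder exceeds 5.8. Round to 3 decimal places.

0.355

Conditional on each group, P(X > 5.8): A: 0.461472; B: 0.641935; C: 0.199666; D: 0.190683.
By total probability, P(X > 5.8) = 0.25·0.461472 + 0.21·0.641935 + 0.26·0.199666 + 0.28·0.190683 = 0.355479.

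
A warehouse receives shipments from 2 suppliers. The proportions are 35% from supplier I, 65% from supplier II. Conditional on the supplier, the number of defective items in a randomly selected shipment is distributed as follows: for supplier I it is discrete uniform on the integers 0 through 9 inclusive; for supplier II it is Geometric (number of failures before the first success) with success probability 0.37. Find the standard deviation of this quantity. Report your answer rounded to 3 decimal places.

Per component, I: μ=4.5, E[X²]=28.5; II: μ=1.7027, E[X²]=7.5011.
E[X] = 0.35·4.5 + 0.65·1.7027 = 2.68176.
E[X²] = 0.35·28.5 + 0.65·7.5011 = 14.8507.
Var(X) = E[X²] − (E[X])² = 14.8507 − 7.19182 = 7.65889.
SD(X) = √7.65889 = 2.76747.

2.767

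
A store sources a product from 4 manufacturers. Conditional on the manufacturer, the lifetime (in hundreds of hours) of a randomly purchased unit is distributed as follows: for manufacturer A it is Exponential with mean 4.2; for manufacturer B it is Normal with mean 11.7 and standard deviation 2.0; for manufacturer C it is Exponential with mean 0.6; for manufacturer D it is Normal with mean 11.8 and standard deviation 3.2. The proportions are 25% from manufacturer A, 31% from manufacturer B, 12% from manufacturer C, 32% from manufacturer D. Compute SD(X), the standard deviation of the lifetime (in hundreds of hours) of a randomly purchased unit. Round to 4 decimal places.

5.2669

Per component, A: μ=4.2, E[X²]=35.28; B: μ=11.7, E[X²]=140.89; C: μ=0.6, E[X²]=0.72; D: μ=11.8, E[X²]=149.48.
E[X] = 0.25·4.2 + 0.31·11.7 + 0.12·0.6 + 0.32·11.8 = 8.525.
E[X²] = 0.25·35.28 + 0.31·140.89 + 0.12·0.72 + 0.32·149.48 = 100.416.
Var(X) = E[X²] − (E[X])² = 100.416 − 72.6756 = 27.7403.
SD(X) = √27.7403 = 5.2669.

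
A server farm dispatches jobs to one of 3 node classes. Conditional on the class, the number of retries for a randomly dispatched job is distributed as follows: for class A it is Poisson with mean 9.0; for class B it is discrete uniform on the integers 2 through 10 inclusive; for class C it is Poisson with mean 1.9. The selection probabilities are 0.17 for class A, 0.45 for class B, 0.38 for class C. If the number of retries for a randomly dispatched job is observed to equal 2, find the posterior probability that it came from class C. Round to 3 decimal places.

Likelihoods P(X=2 | ·): A: 0.0049981; B: 0.111111; C: 0.269971.
Posterior ∝ prior × likelihood. Numerator for C: 0.38·0.269971 = 0.102589.
Normalizing constant: 0.17·0.0049981 + 0.45·0.111111 + 0.38·0.269971 = 0.153439.
P(C | observation) = 0.102589 / 0.153439 = 0.6686.

0.669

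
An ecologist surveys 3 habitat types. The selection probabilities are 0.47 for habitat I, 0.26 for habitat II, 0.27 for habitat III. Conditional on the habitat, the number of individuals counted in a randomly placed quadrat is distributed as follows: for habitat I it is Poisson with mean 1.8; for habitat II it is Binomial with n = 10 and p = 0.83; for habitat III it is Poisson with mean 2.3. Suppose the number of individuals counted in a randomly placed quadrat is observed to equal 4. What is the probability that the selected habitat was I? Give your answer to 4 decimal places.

Likelihoods P(X=4 | ·): I: 0.0723017; II: 0.00240561; III: 0.116902.
Posterior ∝ prior × likelihood. Numerator for I: 0.47·0.0723017 = 0.0339818.
Normalizing constant: 0.47·0.0723017 + 0.26·0.00240561 + 0.27·0.116902 = 0.0661709.
P(I | observation) = 0.0339818 / 0.0661709 = 0.513546.

0.5135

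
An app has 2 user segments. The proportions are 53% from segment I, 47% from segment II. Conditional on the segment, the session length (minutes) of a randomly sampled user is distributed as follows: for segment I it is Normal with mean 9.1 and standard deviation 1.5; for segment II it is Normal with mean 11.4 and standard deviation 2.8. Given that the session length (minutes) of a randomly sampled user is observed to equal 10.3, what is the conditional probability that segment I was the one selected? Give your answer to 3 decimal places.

0.623

Likelihoods f(10.3 | ·): I: 0.193128; II: 0.131898.
Posterior ∝ prior × likelihood. Numerator for I: 0.53·0.193128 = 0.102358.
Normalizing constant: 0.53·0.193128 + 0.47·0.131898 = 0.16435.
P(I | observation) = 0.102358 / 0.16435 = 0.622804.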